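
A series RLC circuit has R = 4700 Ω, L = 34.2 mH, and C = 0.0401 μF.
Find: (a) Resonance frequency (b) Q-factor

Step 1 — Resonance condition Im(Z)=0 gives ω₀ = 1/√(LC).
Step 2 — ω₀ = 1/√(0.0342·4.01e-08) = 2.7e+04 rad/s.
Step 3 — f₀ = ω₀/(2π) = 4298 Hz.
Step 4 — Series Q: Q = ω₀L/R = 2.7e+04·0.0342/4700 = 0.1965.

(a) f₀ = 4298 Hz  (b) Q = 0.1965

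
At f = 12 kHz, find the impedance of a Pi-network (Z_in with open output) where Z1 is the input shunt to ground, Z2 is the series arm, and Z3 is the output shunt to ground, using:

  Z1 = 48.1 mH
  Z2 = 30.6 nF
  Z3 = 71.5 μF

Step 1 — Angular frequency: ω = 2π·f = 2π·1.2e+04 = 7.54e+04 rad/s.
Step 2 — Component impedances:
  Z1: Z = jωL = j·7.54e+04·0.0481 = 0 + j3627 Ω
  Z2: Z = 1/(jωC) = -j/(ω·C) = 0 - j433.4 Ω
  Z3: Z = 1/(jωC) = -j/(ω·C) = 0 - j0.1855 Ω
Step 3 — With open output, the series arm Z2 and the output shunt Z3 appear in series to ground: Z2 + Z3 = 0 - j433.6 Ω.
Step 4 — Parallel with input shunt Z1: Z_in = Z1 || (Z2 + Z3) = 0 - j492.5 Ω = 492.5∠-90.0° Ω.

Z = 0 - j492.5 Ω = 492.5∠-90.0° Ω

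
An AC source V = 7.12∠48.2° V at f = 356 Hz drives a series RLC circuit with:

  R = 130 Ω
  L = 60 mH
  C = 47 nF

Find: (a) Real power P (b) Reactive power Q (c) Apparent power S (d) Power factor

Step 1 — Angular frequency: ω = 2π·f = 2π·356 = 2237 rad/s.
Step 2 — Component impedances:
  R: Z = R = 130 Ω
  L: Z = jωL = j·2237·0.06 = 0 + j134.2 Ω
  C: Z = 1/(jωC) = -j/(ω·C) = 0 - j9512 Ω
Step 3 — Series combination: Z_total = R + L + C = 130 - j9378 Ω = 9379∠-89.2° Ω.
Step 4 — Source phasor: V = 7.12∠48.2° V = 4.746 + j5.308 V.
Step 5 — Current: I = V / Z = -0.0005589 + j0.0005138 A = 0.0007592∠137.4° A.
Step 6 — Complex power: S = V·I* = 7.492e-05 - j0.005405 VA.
Step 7 — Real power: P = Re(S) = 7.492e-05 W.
Step 8 — Reactive power: Q = Im(S) = -0.005405 VAR.
Step 9 — Apparent power: |S| = 0.005405 VA.
Step 10 — Power factor: PF = P/|S| = 0.01386 (leading).

(a) P = 7.492e-05 W  (b) Q = -0.005405 VAR  (c) S = 0.005405 VA  (d) PF = 0.01386 (leading)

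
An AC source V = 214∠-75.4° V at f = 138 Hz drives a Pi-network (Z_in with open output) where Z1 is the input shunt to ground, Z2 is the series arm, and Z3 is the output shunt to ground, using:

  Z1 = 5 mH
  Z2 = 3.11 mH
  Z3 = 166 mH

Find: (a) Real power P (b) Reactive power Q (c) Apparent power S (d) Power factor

Step 1 — Angular frequency: ω = 2π·f = 2π·138 = 867.1 rad/s.
Step 2 — Component impedances:
  Z1: Z = jωL = j·867.1·0.005 = 0 + j4.335 Ω
  Z2: Z = jωL = j·867.1·0.00311 = 0 + j2.697 Ω
  Z3: Z = jωL = j·867.1·0.166 = 0 + j143.9 Ω
Step 3 — With open output, the series arm Z2 and the output shunt Z3 appear in series to ground: Z2 + Z3 = 0 + j146.6 Ω.
Step 4 — Parallel with input shunt Z1: Z_in = Z1 || (Z2 + Z3) = 0 + j4.211 Ω = 4.211∠90.0° Ω.
Step 5 — Source phasor: V = 214∠-75.4° V = 53.94 - j207.1 V.
Step 6 — Current: I = V / Z = -49.18 - j12.81 A = 50.82∠-165.4° A.
Step 7 — Complex power: S = V·I* = 0 + j1.088e+04 VA.
Step 8 — Real power: P = Re(S) = 0 W.
Step 9 — Reactive power: Q = Im(S) = 1.088e+04 VAR.
Step 10 — Apparent power: |S| = 1.088e+04 VA.
Step 11 — Power factor: PF = P/|S| = 0 (lagging).

(a) P = 0 W  (b) Q = 1.088e+04 VAR  (c) S = 1.088e+04 VA  (d) PF = 0 (lagging)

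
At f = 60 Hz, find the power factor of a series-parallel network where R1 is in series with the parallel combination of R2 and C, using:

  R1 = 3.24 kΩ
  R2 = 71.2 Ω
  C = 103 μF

Step 1 — Angular frequency: ω = 2π·f = 2π·60 = 377 rad/s.
Step 2 — Component impedances:
  R1: Z = R = 3240 Ω
  R2: Z = R = 71.2 Ω
  C: Z = 1/(jωC) = -j/(ω·C) = 0 - j25.75 Ω
Step 3 — Parallel branch: R2 || C = 1/(1/R2 + 1/C) = 8.237 - j22.77 Ω.
Step 4 — Series with R1: Z_total = R1 + (R2 || C) = 3248 - j22.77 Ω = 3248∠-0.4° Ω.
Step 5 — Power factor: PF = cos(φ) = Re(Z)/|Z| = 3248/3248 = 1.
Step 6 — Type: Im(Z) = -22.77 ⇒ leading (phase φ = -0.4°).

PF = 1 (leading, φ = -0.4°)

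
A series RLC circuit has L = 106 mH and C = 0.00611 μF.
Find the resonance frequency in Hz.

Step 1 — Resonance condition Im(Z)=0 gives ω₀ = 1/√(LC).
Step 2 — ω₀ = 1/√(0.106·6.11e-09) = 3.929e+04 rad/s.
Step 3 — f₀ = ω₀/(2π) = 6254 Hz.

f₀ = 6254 Hz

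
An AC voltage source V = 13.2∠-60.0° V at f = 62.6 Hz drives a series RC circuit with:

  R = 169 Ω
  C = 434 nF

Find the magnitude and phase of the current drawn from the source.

Step 1 — Angular frequency: ω = 2π·f = 2π·62.6 = 393.3 rad/s.
Step 2 — Component impedances:
  R: Z = R = 169 Ω
  C: Z = 1/(jωC) = -j/(ω·C) = 0 - j5858 Ω
Step 3 — Series combination: Z_total = R + C = 169 - j5858 Ω = 5861∠-88.3° Ω.
Step 4 — Source phasor: V = 13.2∠-60.0° V = 6.6 - j11.43 V.
Step 5 — Ohm's law: I = V / Z_total = (6.6 - j11.43) / (169 - j5858) = 0.001982 + j0.001069 A.
Step 6 — Convert to polar: |I| = 0.002252 A, ∠I = 28.3°.

I = 0.002252∠28.3° A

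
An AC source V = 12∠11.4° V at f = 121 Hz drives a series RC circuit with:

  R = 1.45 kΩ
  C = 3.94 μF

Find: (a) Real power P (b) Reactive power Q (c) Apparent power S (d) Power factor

Step 1 — Angular frequency: ω = 2π·f = 2π·121 = 760.3 rad/s.
Step 2 — Component impedances:
  R: Z = R = 1450 Ω
  C: Z = 1/(jωC) = -j/(ω·C) = 0 - j333.8 Ω
Step 3 — Series combination: Z_total = R + C = 1450 - j333.8 Ω = 1488∠-13.0° Ω.
Step 4 — Source phasor: V = 12∠11.4° V = 11.76 + j2.372 V.
Step 5 — Current: I = V / Z = 0.007347 + j0.003327 A = 0.008065∠24.4° A.
Step 6 — Complex power: S = V·I* = 0.09431 - j0.02171 VA.
Step 7 — Real power: P = Re(S) = 0.09431 W.
Step 8 — Reactive power: Q = Im(S) = -0.02171 VAR.
Step 9 — Apparent power: |S| = 0.09678 VA.
Step 10 — Power factor: PF = P/|S| = 0.9745 (leading).

(a) P = 0.09431 W  (b) Q = -0.02171 VAR  (c) S = 0.09678 VA  (d) PF = 0.9745 (leading)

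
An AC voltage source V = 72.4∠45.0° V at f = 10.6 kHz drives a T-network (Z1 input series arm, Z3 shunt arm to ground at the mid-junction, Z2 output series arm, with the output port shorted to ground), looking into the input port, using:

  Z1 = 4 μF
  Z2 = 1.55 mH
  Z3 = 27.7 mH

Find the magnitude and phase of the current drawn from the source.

Step 1 — Angular frequency: ω = 2π·f = 2π·1.06e+04 = 6.66e+04 rad/s.
Step 2 — Component impedances:
  Z1: Z = 1/(jωC) = -j/(ω·C) = 0 - j3.754 Ω
  Z2: Z = jωL = j·6.66e+04·0.00155 = 0 + j103.2 Ω
  Z3: Z = jωL = j·6.66e+04·0.0277 = 0 + j1845 Ω
Step 3 — With the output port shorted to ground, the output series arm Z2 runs from the junction to ground; the shunt arm Z3 also runs from the junction to ground. They appear in parallel: Z3 || Z2 = 0 + j97.76 Ω.
Step 4 — Series with input arm Z1: Z_in = Z1 + (Z3 || Z2) = 0 + j94.01 Ω = 94.01∠90.0° Ω.
Step 5 — Source phasor: V = 72.4∠45.0° V = 51.19 + j51.19 V.
Step 6 — Ohm's law: I = V / Z_total = (51.19 + j51.19) / (0 + j94.01) = 0.5446 - j0.5446 A.
Step 7 — Convert to polar: |I| = 0.7701 A, ∠I = -45.0°.

I = 0.7701∠-45.0° A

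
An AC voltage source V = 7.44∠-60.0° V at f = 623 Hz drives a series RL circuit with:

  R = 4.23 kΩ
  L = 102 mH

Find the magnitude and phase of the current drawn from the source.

Step 1 — Angular frequency: ω = 2π·f = 2π·623 = 3914 rad/s.
Step 2 — Component impedances:
  R: Z = R = 4230 Ω
  L: Z = jωL = j·3914·0.102 = 0 + j399.3 Ω
Step 3 — Series combination: Z_total = R + L = 4230 + j399.3 Ω = 4249∠5.4° Ω.
Step 4 — Source phasor: V = 7.44∠-60.0° V = 3.72 - j6.443 V.
Step 5 — Ohm's law: I = V / Z_total = (3.72 - j6.443) / (4230 + j399.3) = 0.0007292 - j0.001592 A.
Step 6 — Convert to polar: |I| = 0.001751 A, ∠I = -65.4°.

I = 0.001751∠-65.4° A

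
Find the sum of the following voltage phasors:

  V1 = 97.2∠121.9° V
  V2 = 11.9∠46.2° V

Step 1 — Convert each phasor to rectangular form:
  V1 = 97.2·(cos(121.9°) + j·sin(121.9°)) = -51.36 + j82.52 V
  V2 = 11.9·(cos(46.2°) + j·sin(46.2°)) = 8.237 + j8.589 V
Step 2 — Sum components: V_total = -43.13 + j91.11 V.
Step 3 — Convert to polar: |V_total| = 100.8 V, ∠V_total = 115.3°.

V_total = 100.8∠115.3° V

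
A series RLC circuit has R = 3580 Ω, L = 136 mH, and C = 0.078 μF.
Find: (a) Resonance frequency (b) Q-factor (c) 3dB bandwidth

Step 1 — Resonance condition Im(Z)=0 gives ω₀ = 1/√(LC).
Step 2 — ω₀ = 1/√(0.136·7.8e-08) = 9709 rad/s.
Step 3 — f₀ = ω₀/(2π) = 1545 Hz.
Step 4 — Series Q: Q = ω₀L/R = 9709·0.136/3580 = 0.3688.
Step 5 — 3dB bandwidth: Δω = ω₀/Q = 2.632e+04 rad/s; BW = Δω/(2π) = 4190 Hz.

(a) f₀ = 1545 Hz  (b) Q = 0.3688  (c) BW = 4190 Hz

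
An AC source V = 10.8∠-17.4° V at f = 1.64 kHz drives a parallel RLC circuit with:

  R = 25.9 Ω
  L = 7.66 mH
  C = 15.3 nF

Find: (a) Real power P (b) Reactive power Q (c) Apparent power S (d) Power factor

Step 1 — Angular frequency: ω = 2π·f = 2π·1640 = 1.03e+04 rad/s.
Step 2 — Component impedances:
  R: Z = R = 25.9 Ω
  L: Z = jωL = j·1.03e+04·0.00766 = 0 + j78.93 Ω
  C: Z = 1/(jωC) = -j/(ω·C) = 0 - j6343 Ω
Step 3 — Parallel combination: 1/Z_total = 1/R + 1/L + 1/C; Z_total = 23.44 + j7.595 Ω = 24.64∠18.0° Ω.
Step 4 — Source phasor: V = 10.8∠-17.4° V = 10.31 - j3.23 V.
Step 5 — Current: I = V / Z = 0.3575 - j0.2536 A = 0.4383∠-35.4° A.
Step 6 — Complex power: S = V·I* = 4.503 + j1.459 VA.
Step 7 — Real power: P = Re(S) = 4.503 W.
Step 8 — Reactive power: Q = Im(S) = 1.459 VAR.
Step 9 — Apparent power: |S| = 4.734 VA.
Step 10 — Power factor: PF = P/|S| = 0.9513 (lagging).

(a) P = 4.503 W  (b) Q = 1.459 VAR  (c) S = 4.734 VA  (d) PF = 0.9513 (lagging)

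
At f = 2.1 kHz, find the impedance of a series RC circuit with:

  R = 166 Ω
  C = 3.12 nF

Step 1 — Angular frequency: ω = 2π·f = 2π·2100 = 1.319e+04 rad/s.
Step 2 — Component impedances:
  R: Z = R = 166 Ω
  C: Z = 1/(jωC) = -j/(ω·C) = 0 - j2.429e+04 Ω
Step 3 — Series combination: Z_total = R + C = 166 - j2.429e+04 Ω = 2.429e+04∠-89.6° Ω.

Z = 166 - j2.429e+04 Ω = 2.429e+04∠-89.6° Ω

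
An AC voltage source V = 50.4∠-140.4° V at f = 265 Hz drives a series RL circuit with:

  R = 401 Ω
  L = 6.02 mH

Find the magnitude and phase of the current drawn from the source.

Step 1 — Angular frequency: ω = 2π·f = 2π·265 = 1665 rad/s.
Step 2 — Component impedances:
  R: Z = R = 401 Ω
  L: Z = jωL = j·1665·0.00602 = 0 + j10.02 Ω
Step 3 — Series combination: Z_total = R + L = 401 + j10.02 Ω = 401.1∠1.4° Ω.
Step 4 — Source phasor: V = 50.4∠-140.4° V = -38.83 - j32.13 V.
Step 5 — Ohm's law: I = V / Z_total = (-38.83 - j32.13) / (401 + j10.02) = -0.09878 - j0.07765 A.
Step 6 — Convert to polar: |I| = 0.1256 A, ∠I = -141.8°.

I = 0.1256∠-141.8° A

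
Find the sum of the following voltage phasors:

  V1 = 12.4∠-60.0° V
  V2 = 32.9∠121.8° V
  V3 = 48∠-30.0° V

Step 1 — Convert each phasor to rectangular form:
  V1 = 12.4·(cos(-60.0°) + j·sin(-60.0°)) = 6.2 - j10.74 V
  V2 = 32.9·(cos(121.8°) + j·sin(121.8°)) = -17.34 + j27.96 V
  V3 = 48·(cos(-30.0°) + j·sin(-30.0°)) = 41.57 - j24 V
Step 2 — Sum components: V_total = 30.43 - j6.777 V.
Step 3 — Convert to polar: |V_total| = 31.18 V, ∠V_total = -12.6°.

V_total = 31.18∠-12.6° V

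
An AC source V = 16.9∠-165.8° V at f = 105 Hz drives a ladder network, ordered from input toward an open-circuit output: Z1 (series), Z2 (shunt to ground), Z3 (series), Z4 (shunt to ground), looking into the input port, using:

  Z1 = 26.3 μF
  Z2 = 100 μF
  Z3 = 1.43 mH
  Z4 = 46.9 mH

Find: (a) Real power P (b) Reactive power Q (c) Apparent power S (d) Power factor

Step 1 — Angular frequency: ω = 2π·f = 2π·105 = 659.7 rad/s.
Step 2 — Component impedances:
  Z1: Z = 1/(jωC) = -j/(ω·C) = 0 - j57.63 Ω
  Z2: Z = 1/(jωC) = -j/(ω·C) = 0 - j15.16 Ω
  Z3: Z = jωL = j·659.7·0.00143 = 0 + j0.9434 Ω
  Z4: Z = jωL = j·659.7·0.0469 = 0 + j30.94 Ω
Step 3 — Ladder network (open output): work backward from the far end, alternating series and parallel combinations. Z_in = 0 - j86.53 Ω = 86.53∠-90.0° Ω.
Step 4 — Source phasor: V = 16.9∠-165.8° V = -16.38 - j4.146 V.
Step 5 — Current: I = V / Z = 0.04791 - j0.1893 A = 0.1953∠-75.8° A.
Step 6 — Complex power: S = V·I* = 0 - j3.301 VA.
Step 7 — Real power: P = Re(S) = 0 W.
Step 8 — Reactive power: Q = Im(S) = -3.301 VAR.
Step 9 — Apparent power: |S| = 3.301 VA.
Step 10 — Power factor: PF = P/|S| = 0 (leading).

(a) P = 0 W  (b) Q = -3.301 VAR  (c) S = 3.301 VA  (d) PF = 0 (leading)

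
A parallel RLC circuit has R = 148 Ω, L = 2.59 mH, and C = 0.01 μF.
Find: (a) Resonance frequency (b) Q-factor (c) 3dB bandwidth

Step 1 — Resonance: ω₀ = 1/√(LC) = 1/√(0.00259·1e-08) = 1.965e+05 rad/s.
Step 2 — f₀ = ω₀/(2π) = 3.127e+04 Hz.
Step 3 — Parallel Q: Q = R/(ω₀L) = 148/(1.965e+05·0.00259) = 0.2908.
Step 4 — Bandwidth: Δω = ω₀/Q = 6.757e+05 rad/s; BW = Δω/(2π) = 1.075e+05 Hz.

(a) f₀ = 3.127e+04 Hz  (b) Q = 0.2908  (c) BW = 1.075e+05 Hz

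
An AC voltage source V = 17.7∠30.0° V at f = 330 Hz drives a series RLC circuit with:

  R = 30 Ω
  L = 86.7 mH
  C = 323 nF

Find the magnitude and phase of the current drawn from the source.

Step 1 — Angular frequency: ω = 2π·f = 2π·330 = 2073 rad/s.
Step 2 — Component impedances:
  R: Z = R = 30 Ω
  L: Z = jωL = j·2073·0.0867 = 0 + j179.8 Ω
  C: Z = 1/(jωC) = -j/(ω·C) = 0 - j1493 Ω
Step 3 — Series combination: Z_total = R + L + C = 30 - j1313 Ω = 1314∠-88.7° Ω.
Step 4 — Source phasor: V = 17.7∠30.0° V = 15.33 + j8.85 V.
Step 5 — Ohm's law: I = V / Z_total = (15.33 + j8.85) / (30 - j1313) = -0.006468 + j0.01182 A.
Step 6 — Convert to polar: |I| = 0.01347 A, ∠I = 118.7°.

I = 0.01347∠118.7° A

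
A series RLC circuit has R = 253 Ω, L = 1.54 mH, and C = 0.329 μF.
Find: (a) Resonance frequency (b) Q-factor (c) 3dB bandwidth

Step 1 — Resonance condition Im(Z)=0 gives ω₀ = 1/√(LC).
Step 2 — ω₀ = 1/√(0.00154·3.29e-07) = 4.443e+04 rad/s.
Step 3 — f₀ = ω₀/(2π) = 7071 Hz.
Step 4 — Series Q: Q = ω₀L/R = 4.443e+04·0.00154/253 = 0.2704.
Step 5 — 3dB bandwidth: Δω = ω₀/Q = 1.643e+05 rad/s; BW = Δω/(2π) = 2.615e+04 Hz.

(a) f₀ = 7071 Hz  (b) Q = 0.2704  (c) BW = 2.615e+04 Hz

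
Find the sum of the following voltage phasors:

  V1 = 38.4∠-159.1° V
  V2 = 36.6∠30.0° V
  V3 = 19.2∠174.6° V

Step 1 — Convert each phasor to rectangular form:
  V1 = 38.4·(cos(-159.1°) + j·sin(-159.1°)) = -35.87 - j13.7 V
  V2 = 36.6·(cos(30.0°) + j·sin(30.0°)) = 31.7 + j18.3 V
  V3 = 19.2·(cos(174.6°) + j·sin(174.6°)) = -19.11 + j1.807 V
Step 2 — Sum components: V_total = -23.29 + j6.408 V.
Step 3 — Convert to polar: |V_total| = 24.16 V, ∠V_total = 164.6°.

V_total = 24.16∠164.6° V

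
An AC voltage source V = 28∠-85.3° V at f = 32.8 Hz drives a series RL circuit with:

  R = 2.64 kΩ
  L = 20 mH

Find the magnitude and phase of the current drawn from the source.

Step 1 — Angular frequency: ω = 2π·f = 2π·32.8 = 206.1 rad/s.
Step 2 — Component impedances:
  R: Z = R = 2640 Ω
  L: Z = jωL = j·206.1·0.02 = 0 + j4.122 Ω
Step 3 — Series combination: Z_total = R + L = 2640 + j4.122 Ω = 2640∠0.1° Ω.
Step 4 — Source phasor: V = 28∠-85.3° V = 2.294 - j27.91 V.
Step 5 — Ohm's law: I = V / Z_total = (2.294 - j27.91) / (2640 + j4.122) = 0.0008525 - j0.01057 A.
Step 6 — Convert to polar: |I| = 0.01061 A, ∠I = -85.4°.

I = 0.01061∠-85.4° A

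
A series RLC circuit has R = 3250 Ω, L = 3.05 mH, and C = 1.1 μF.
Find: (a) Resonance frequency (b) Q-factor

Step 1 — Resonance condition Im(Z)=0 gives ω₀ = 1/√(LC).
Step 2 — ω₀ = 1/√(0.00305·1.1e-06) = 1.726e+04 rad/s.
Step 3 — f₀ = ω₀/(2π) = 2748 Hz.
Step 4 — Series Q: Q = ω₀L/R = 1.726e+04·0.00305/3250 = 0.0162.

(a) f₀ = 2748 Hz  (b) Q = 0.0162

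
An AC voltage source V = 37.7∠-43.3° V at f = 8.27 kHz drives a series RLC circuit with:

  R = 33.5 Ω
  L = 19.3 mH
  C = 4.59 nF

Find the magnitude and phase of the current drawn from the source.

Step 1 — Angular frequency: ω = 2π·f = 2π·8270 = 5.196e+04 rad/s.
Step 2 — Component impedances:
  R: Z = R = 33.5 Ω
  L: Z = jωL = j·5.196e+04·0.0193 = 0 + j1003 Ω
  C: Z = 1/(jωC) = -j/(ω·C) = 0 - j4193 Ω
Step 3 — Series combination: Z_total = R + L + C = 33.5 - j3190 Ω = 3190∠-89.4° Ω.
Step 4 — Source phasor: V = 37.7∠-43.3° V = 27.44 - j25.86 V.
Step 5 — Ohm's law: I = V / Z_total = (27.44 - j25.86) / (33.5 - j3190) = 0.008195 + j0.008515 A.
Step 6 — Convert to polar: |I| = 0.01182 A, ∠I = 46.1°.

I = 0.01182∠46.1° A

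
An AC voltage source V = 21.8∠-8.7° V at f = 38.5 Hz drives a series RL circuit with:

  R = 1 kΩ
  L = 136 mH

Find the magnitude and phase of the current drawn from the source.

Step 1 — Angular frequency: ω = 2π·f = 2π·38.5 = 241.9 rad/s.
Step 2 — Component impedances:
  R: Z = R = 1000 Ω
  L: Z = jωL = j·241.9·0.136 = 0 + j32.9 Ω
Step 3 — Series combination: Z_total = R + L = 1000 + j32.9 Ω = 1001∠1.9° Ω.
Step 4 — Source phasor: V = 21.8∠-8.7° V = 21.55 - j3.297 V.
Step 5 — Ohm's law: I = V / Z_total = (21.55 - j3.297) / (1000 + j32.9) = 0.02142 - j0.004002 A.
Step 6 — Convert to polar: |I| = 0.02179 A, ∠I = -10.6°.

I = 0.02179∠-10.6° A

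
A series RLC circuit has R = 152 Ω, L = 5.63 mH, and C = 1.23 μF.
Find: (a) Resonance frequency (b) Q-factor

Step 1 — Resonance condition Im(Z)=0 gives ω₀ = 1/√(LC).
Step 2 — ω₀ = 1/√(0.00563·1.23e-06) = 1.202e+04 rad/s.
Step 3 — f₀ = ω₀/(2π) = 1913 Hz.
Step 4 — Series Q: Q = ω₀L/R = 1.202e+04·0.00563/152 = 0.4451.

(a) f₀ = 1913 Hz  (b) Q = 0.4451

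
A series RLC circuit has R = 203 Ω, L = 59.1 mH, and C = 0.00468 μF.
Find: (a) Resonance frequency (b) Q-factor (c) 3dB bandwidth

Step 1 — Resonance condition Im(Z)=0 gives ω₀ = 1/√(LC).
Step 2 — ω₀ = 1/√(0.0591·4.68e-09) = 6.013e+04 rad/s.
Step 3 — f₀ = ω₀/(2π) = 9570 Hz.
Step 4 — Series Q: Q = ω₀L/R = 6.013e+04·0.0591/203 = 17.51.
Step 5 — 3dB bandwidth: Δω = ω₀/Q = 3435 rad/s; BW = Δω/(2π) = 546.7 Hz.

(a) f₀ = 9570 Hz  (b) Q = 17.51  (c) BW = 546.7 Hz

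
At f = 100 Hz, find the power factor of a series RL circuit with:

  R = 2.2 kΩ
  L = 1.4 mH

Step 1 — Angular frequency: ω = 2π·f = 2π·100 = 628.3 rad/s.
Step 2 — Component impedances:
  R: Z = R = 2200 Ω
  L: Z = jωL = j·628.3·0.0014 = 0 + j0.8796 Ω
Step 3 — Series combination: Z_total = R + L = 2200 + j0.8796 Ω = 2200∠0.0° Ω.
Step 4 — Power factor: PF = cos(φ) = Re(Z)/|Z| = 2200/2200 = 1.
Step 5 — Type: Im(Z) = 0.8796 ⇒ lagging (phase φ = 0.0°).

PF = 1 (lagging, φ = 0.0°)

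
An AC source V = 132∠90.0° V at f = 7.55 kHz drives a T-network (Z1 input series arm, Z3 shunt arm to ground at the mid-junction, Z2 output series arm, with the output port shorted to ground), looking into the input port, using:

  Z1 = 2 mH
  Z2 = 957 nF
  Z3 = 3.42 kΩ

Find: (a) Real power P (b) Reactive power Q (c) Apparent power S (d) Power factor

Step 1 — Angular frequency: ω = 2π·f = 2π·7550 = 4.744e+04 rad/s.
Step 2 — Component impedances:
  Z1: Z = jωL = j·4.744e+04·0.002 = 0 + j94.88 Ω
  Z2: Z = 1/(jωC) = -j/(ω·C) = 0 - j22.03 Ω
  Z3: Z = R = 3420 Ω
Step 3 — With the output port shorted to ground, the output series arm Z2 runs from the junction to ground; the shunt arm Z3 also runs from the junction to ground. They appear in parallel: Z3 || Z2 = 0.1419 - j22.03 Ω.
Step 4 — Series with input arm Z1: Z_in = Z1 + (Z3 || Z2) = 0.1419 + j72.85 Ω = 72.85∠89.9° Ω.
Step 5 — Source phasor: V = 132∠90.0° V = 0 + j132 V.
Step 6 — Current: I = V / Z = 1.812 + j0.003529 A = 1.812∠0.1° A.
Step 7 — Complex power: S = V·I* = 0.4658 + j239.2 VA.
Step 8 — Real power: P = Re(S) = 0.4658 W.
Step 9 — Reactive power: Q = Im(S) = 239.2 VAR.
Step 10 — Apparent power: |S| = 239.2 VA.
Step 11 — Power factor: PF = P/|S| = 0.001947 (lagging).

(a) P = 0.4658 W  (b) Q = 239.2 VAR  (c) S = 239.2 VA  (d) PF = 0.001947 (lagging)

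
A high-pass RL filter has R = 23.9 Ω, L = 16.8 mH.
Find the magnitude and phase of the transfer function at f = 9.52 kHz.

Step 1 — Angular frequency: ω = 2π·9520 = 5.982e+04 rad/s.
Step 2 — Transfer function: H(jω) = jωL/(R + jωL).
Step 3 — Numerator jωL = j·1005; denominator R + jωL = 23.9 + j1005.
Step 4 — H = 0.9994 + j0.02377.
Step 5 — Magnitude: |H| = 0.9997 (-0.0 dB); phase: φ = 1.4°.

|H| = 0.9997 (-0.0 dB), φ = 1.4°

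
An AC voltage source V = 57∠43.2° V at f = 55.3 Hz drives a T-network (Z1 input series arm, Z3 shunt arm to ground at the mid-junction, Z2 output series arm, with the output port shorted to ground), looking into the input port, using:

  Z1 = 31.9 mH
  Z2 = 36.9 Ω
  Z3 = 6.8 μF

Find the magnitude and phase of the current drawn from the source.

Step 1 — Angular frequency: ω = 2π·f = 2π·55.3 = 347.5 rad/s.
Step 2 — Component impedances:
  Z1: Z = jωL = j·347.5·0.0319 = 0 + j11.08 Ω
  Z2: Z = R = 36.9 Ω
  Z3: Z = 1/(jωC) = -j/(ω·C) = 0 - j423.2 Ω
Step 3 — With the output port shorted to ground, the output series arm Z2 runs from the junction to ground; the shunt arm Z3 also runs from the junction to ground. They appear in parallel: Z3 || Z2 = 36.62 - j3.193 Ω.
Step 4 — Series with input arm Z1: Z_in = Z1 + (Z3 || Z2) = 36.62 + j7.891 Ω = 37.46∠12.2° Ω.
Step 5 — Source phasor: V = 57∠43.2° V = 41.55 + j39.02 V.
Step 6 — Ohm's law: I = V / Z_total = (41.55 + j39.02) / (36.62 + j7.891) = 1.304 + j0.7846 A.
Step 7 — Convert to polar: |I| = 1.522 A, ∠I = 31.0°.

I = 1.522∠31.0° A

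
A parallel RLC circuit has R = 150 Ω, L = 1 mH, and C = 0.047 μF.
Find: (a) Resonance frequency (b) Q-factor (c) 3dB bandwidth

Step 1 — Resonance: ω₀ = 1/√(LC) = 1/√(0.001·4.7e-08) = 1.459e+05 rad/s.
Step 2 — f₀ = ω₀/(2π) = 2.322e+04 Hz.
Step 3 — Parallel Q: Q = R/(ω₀L) = 150/(1.459e+05·0.001) = 1.028.
Step 4 — Bandwidth: Δω = ω₀/Q = 1.418e+05 rad/s; BW = Δω/(2π) = 2.258e+04 Hz.

(a) f₀ = 2.322e+04 Hz  (b) Q = 1.028  (c) BW = 2.258e+04 Hz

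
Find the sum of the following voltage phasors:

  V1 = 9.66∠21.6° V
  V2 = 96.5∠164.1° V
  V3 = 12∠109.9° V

Step 1 — Convert each phasor to rectangular form:
  V1 = 9.66·(cos(21.6°) + j·sin(21.6°)) = 8.982 + j3.556 V
  V2 = 96.5·(cos(164.1°) + j·sin(164.1°)) = -92.81 + j26.44 V
  V3 = 12·(cos(109.9°) + j·sin(109.9°)) = -4.085 + j11.28 V
Step 2 — Sum components: V_total = -87.91 + j41.28 V.
Step 3 — Convert to polar: |V_total| = 97.12 V, ∠V_total = 154.8°.

V_total = 97.12∠154.8° V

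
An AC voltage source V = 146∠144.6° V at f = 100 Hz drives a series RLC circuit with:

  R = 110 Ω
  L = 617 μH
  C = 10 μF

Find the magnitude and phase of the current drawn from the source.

Step 1 — Angular frequency: ω = 2π·f = 2π·100 = 628.3 rad/s.
Step 2 — Component impedances:
  R: Z = R = 110 Ω
  L: Z = jωL = j·628.3·0.000617 = 0 + j0.3877 Ω
  C: Z = 1/(jωC) = -j/(ω·C) = 0 - j159.2 Ω
Step 3 — Series combination: Z_total = R + L + C = 110 - j158.8 Ω = 193.2∠-55.3° Ω.
Step 4 — Source phasor: V = 146∠144.6° V = -119 + j84.58 V.
Step 5 — Ohm's law: I = V / Z_total = (-119 + j84.58) / (110 - j158.8) = -0.7108 - j0.2571 A.
Step 6 — Convert to polar: |I| = 0.7559 A, ∠I = -160.1°.

I = 0.7559∠-160.1° A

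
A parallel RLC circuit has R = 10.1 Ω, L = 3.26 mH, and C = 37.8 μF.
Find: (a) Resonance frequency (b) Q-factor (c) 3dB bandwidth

Step 1 — Resonance: ω₀ = 1/√(LC) = 1/√(0.00326·3.78e-05) = 2849 rad/s.
Step 2 — f₀ = ω₀/(2π) = 453.4 Hz.
Step 3 — Parallel Q: Q = R/(ω₀L) = 10.1/(2849·0.00326) = 1.088.
Step 4 — Bandwidth: Δω = ω₀/Q = 2619 rad/s; BW = Δω/(2π) = 416.9 Hz.

(a) f₀ = 453.4 Hz  (b) Q = 1.088  (c) BW = 416.9 Hz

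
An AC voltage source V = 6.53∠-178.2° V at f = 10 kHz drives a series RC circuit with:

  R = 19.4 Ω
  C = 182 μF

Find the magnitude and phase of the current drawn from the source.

Step 1 — Angular frequency: ω = 2π·f = 2π·1e+04 = 6.283e+04 rad/s.
Step 2 — Component impedances:
  R: Z = R = 19.4 Ω
  C: Z = 1/(jωC) = -j/(ω·C) = 0 - j0.08745 Ω
Step 3 — Series combination: Z_total = R + C = 19.4 - j0.08745 Ω = 19.4∠-0.3° Ω.
Step 4 — Source phasor: V = 6.53∠-178.2° V = -6.527 - j0.2051 V.
Step 5 — Ohm's law: I = V / Z_total = (-6.527 - j0.2051) / (19.4 - j0.08745) = -0.3364 - j0.01209 A.
Step 6 — Convert to polar: |I| = 0.3366 A, ∠I = -177.9°.

I = 0.3366∠-177.9° A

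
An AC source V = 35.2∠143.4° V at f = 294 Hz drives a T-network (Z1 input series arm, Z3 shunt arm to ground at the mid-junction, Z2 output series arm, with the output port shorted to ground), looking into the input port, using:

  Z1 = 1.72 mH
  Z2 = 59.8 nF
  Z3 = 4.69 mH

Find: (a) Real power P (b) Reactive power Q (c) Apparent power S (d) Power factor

Step 1 — Angular frequency: ω = 2π·f = 2π·294 = 1847 rad/s.
Step 2 — Component impedances:
  Z1: Z = jωL = j·1847·0.00172 = 0 + j3.177 Ω
  Z2: Z = 1/(jωC) = -j/(ω·C) = 0 - j9053 Ω
  Z3: Z = jωL = j·1847·0.00469 = 0 + j8.664 Ω
Step 3 — With the output port shorted to ground, the output series arm Z2 runs from the junction to ground; the shunt arm Z3 also runs from the junction to ground. They appear in parallel: Z3 || Z2 = 0 + j8.672 Ω.
Step 4 — Series with input arm Z1: Z_in = Z1 + (Z3 || Z2) = 0 + j11.85 Ω = 11.85∠90.0° Ω.
Step 5 — Source phasor: V = 35.2∠143.4° V = -28.26 + j20.99 V.
Step 6 — Current: I = V / Z = 1.771 + j2.385 A = 2.971∠53.4° A.
Step 7 — Complex power: S = V·I* = 0 + j104.6 VA.
Step 8 — Real power: P = Re(S) = 0 W.
Step 9 — Reactive power: Q = Im(S) = 104.6 VAR.
Step 10 — Apparent power: |S| = 104.6 VA.
Step 11 — Power factor: PF = P/|S| = 0 (lagging).

(a) P = 0 W  (b) Q = 104.6 VAR  (c) S = 104.6 VA  (d) PF = 0 (lagging)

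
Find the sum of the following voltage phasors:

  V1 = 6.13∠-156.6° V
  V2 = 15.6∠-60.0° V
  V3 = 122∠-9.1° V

Step 1 — Convert each phasor to rectangular form:
  V1 = 6.13·(cos(-156.6°) + j·sin(-156.6°)) = -5.626 - j2.435 V
  V2 = 15.6·(cos(-60.0°) + j·sin(-60.0°)) = 7.8 - j13.51 V
  V3 = 122·(cos(-9.1°) + j·sin(-9.1°)) = 120.5 - j19.3 V
Step 2 — Sum components: V_total = 122.6 - j35.24 V.
Step 3 — Convert to polar: |V_total| = 127.6 V, ∠V_total = -16.0°.

V_total = 127.6∠-16.0° V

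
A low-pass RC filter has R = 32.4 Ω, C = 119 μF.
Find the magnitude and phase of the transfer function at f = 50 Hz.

Step 1 — Angular frequency: ω = 2π·50 = 314.2 rad/s.
Step 2 — Transfer function: H(jω) = 1/(1 + jωRC).
Step 3 — Denominator: 1 + jωRC = 1 + j·314.2·32.4·0.000119 = 1 + j1.211.
Step 4 — H = 0.4053 - j0.491.
Step 5 — Magnitude: |H| = 0.6366 (-3.9 dB); phase: φ = -50.5°.

|H| = 0.6366 (-3.9 dB), φ = -50.5°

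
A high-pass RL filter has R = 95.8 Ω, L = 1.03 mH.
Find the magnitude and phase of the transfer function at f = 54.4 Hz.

Step 1 — Angular frequency: ω = 2π·54.4 = 341.8 rad/s.
Step 2 — Transfer function: H(jω) = jωL/(R + jωL).
Step 3 — Numerator jωL = j·0.3521; denominator R + jωL = 95.8 + j0.3521.
Step 4 — H = 1.351e-05 + j0.003675.
Step 5 — Magnitude: |H| = 0.003675 (-48.7 dB); phase: φ = 89.8°.

|H| = 0.003675 (-48.7 dB), φ = 89.8°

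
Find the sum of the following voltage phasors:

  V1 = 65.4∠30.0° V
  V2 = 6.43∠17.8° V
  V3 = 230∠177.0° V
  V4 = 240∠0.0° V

Step 1 — Convert each phasor to rectangular form:
  V1 = 65.4·(cos(30.0°) + j·sin(30.0°)) = 56.64 + j32.7 V
  V2 = 6.43·(cos(17.8°) + j·sin(17.8°)) = 6.122 + j1.966 V
  V3 = 230·(cos(177.0°) + j·sin(177.0°)) = -229.7 + j12.04 V
  V4 = 240·(cos(0.0°) + j·sin(0.0°)) = 240 V
Step 2 — Sum components: V_total = 73.08 + j46.7 V.
Step 3 — Convert to polar: |V_total| = 86.72 V, ∠V_total = 32.6°.

V_total = 86.72∠32.6° V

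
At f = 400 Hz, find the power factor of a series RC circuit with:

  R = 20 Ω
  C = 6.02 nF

Step 1 — Angular frequency: ω = 2π·f = 2π·400 = 2513 rad/s.
Step 2 — Component impedances:
  R: Z = R = 20 Ω
  C: Z = 1/(jωC) = -j/(ω·C) = 0 - j6.609e+04 Ω
Step 3 — Series combination: Z_total = R + C = 20 - j6.609e+04 Ω = 6.609e+04∠-90.0° Ω.
Step 4 — Power factor: PF = cos(φ) = Re(Z)/|Z| = 20/6.609e+04 = 0.0003026.
Step 5 — Type: Im(Z) = -6.609e+04 ⇒ leading (phase φ = -90.0°).

PF = 0.0003026 (leading, φ = -90.0°)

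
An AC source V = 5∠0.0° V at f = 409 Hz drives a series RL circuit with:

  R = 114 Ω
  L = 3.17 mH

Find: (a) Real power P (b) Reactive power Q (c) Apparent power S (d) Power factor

Step 1 — Angular frequency: ω = 2π·f = 2π·409 = 2570 rad/s.
Step 2 — Component impedances:
  R: Z = R = 114 Ω
  L: Z = jωL = j·2570·0.00317 = 0 + j8.146 Ω
Step 3 — Series combination: Z_total = R + L = 114 + j8.146 Ω = 114.3∠4.1° Ω.
Step 4 — Source phasor: V = 5∠0.0° V = 5 V.
Step 5 — Current: I = V / Z = 0.04364 - j0.003118 A = 0.04375∠-4.1° A.
Step 6 — Complex power: S = V·I* = 0.2182 + j0.01559 VA.
Step 7 — Real power: P = Re(S) = 0.2182 W.
Step 8 — Reactive power: Q = Im(S) = 0.01559 VAR.
Step 9 — Apparent power: |S| = 0.2187 VA.
Step 10 — Power factor: PF = P/|S| = 0.9975 (lagging).

(a) P = 0.2182 W  (b) Q = 0.01559 VAR  (c) S = 0.2187 VA  (d) PF = 0.9975 (lagging)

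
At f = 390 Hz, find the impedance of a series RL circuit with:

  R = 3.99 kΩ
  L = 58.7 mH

Step 1 — Angular frequency: ω = 2π·f = 2π·390 = 2450 rad/s.
Step 2 — Component impedances:
  R: Z = R = 3990 Ω
  L: Z = jωL = j·2450·0.0587 = 0 + j143.8 Ω
Step 3 — Series combination: Z_total = R + L = 3990 + j143.8 Ω = 3993∠2.1° Ω.

Z = 3990 + j143.8 Ω = 3993∠2.1° Ω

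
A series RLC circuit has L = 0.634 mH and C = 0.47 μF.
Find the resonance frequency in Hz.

Step 1 — Resonance condition Im(Z)=0 gives ω₀ = 1/√(LC).
Step 2 — ω₀ = 1/√(0.000634·4.7e-07) = 5.793e+04 rad/s.
Step 3 — f₀ = ω₀/(2π) = 9220 Hz.

f₀ = 9220 Hz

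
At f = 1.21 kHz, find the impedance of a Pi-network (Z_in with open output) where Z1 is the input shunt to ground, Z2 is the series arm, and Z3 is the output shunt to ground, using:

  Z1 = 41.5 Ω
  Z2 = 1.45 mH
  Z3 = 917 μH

Step 1 — Angular frequency: ω = 2π·f = 2π·1210 = 7603 rad/s.
Step 2 — Component impedances:
  Z1: Z = R = 41.5 Ω
  Z2: Z = jωL = j·7603·0.00145 = 0 + j11.02 Ω
  Z3: Z = jωL = j·7603·0.000917 = 0 + j6.972 Ω
Step 3 — With open output, the series arm Z2 and the output shunt Z3 appear in series to ground: Z2 + Z3 = 0 + j18 Ω.
Step 4 — Parallel with input shunt Z1: Z_in = Z1 || (Z2 + Z3) = 6.568 + j15.15 Ω = 16.51∠66.6° Ω.

Z = 6.568 + j15.15 Ω = 16.51∠66.6° Ω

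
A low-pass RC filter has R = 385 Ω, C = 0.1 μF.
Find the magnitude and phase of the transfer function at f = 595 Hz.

Step 1 — Angular frequency: ω = 2π·595 = 3738 rad/s.
Step 2 — Transfer function: H(jω) = 1/(1 + jωRC).
Step 3 — Denominator: 1 + jωRC = 1 + j·3738·385·1e-07 = 1 + j0.1439.
Step 4 — H = 0.9797 - j0.141.
Step 5 — Magnitude: |H| = 0.9898 (-0.1 dB); phase: φ = -8.2°.

|H| = 0.9898 (-0.1 dB), φ = -8.2°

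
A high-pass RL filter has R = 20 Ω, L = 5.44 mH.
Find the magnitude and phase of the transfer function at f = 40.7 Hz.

Step 1 — Angular frequency: ω = 2π·40.7 = 255.7 rad/s.
Step 2 — Transfer function: H(jω) = jωL/(R + jωL).
Step 3 — Numerator jωL = j·1.391; denominator R + jωL = 20 + j1.391.
Step 4 — H = 0.004815 + j0.06922.
Step 5 — Magnitude: |H| = 0.06939 (-23.2 dB); phase: φ = 86.0°.

|H| = 0.06939 (-23.2 dB), φ = 86.0°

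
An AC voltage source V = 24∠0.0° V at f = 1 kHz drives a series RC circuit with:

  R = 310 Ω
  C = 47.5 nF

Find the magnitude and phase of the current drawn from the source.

Step 1 — Angular frequency: ω = 2π·f = 2π·1000 = 6283 rad/s.
Step 2 — Component impedances:
  R: Z = R = 310 Ω
  C: Z = 1/(jωC) = -j/(ω·C) = 0 - j3351 Ω
Step 3 — Series combination: Z_total = R + C = 310 - j3351 Ω = 3365∠-84.7° Ω.
Step 4 — Source phasor: V = 24∠0.0° V = 24 V.
Step 5 — Ohm's law: I = V / Z_total = (24) / (310 - j3351) = 0.0006571 + j0.007102 A.
Step 6 — Convert to polar: |I| = 0.007132 A, ∠I = 84.7°.

I = 0.007132∠84.7° A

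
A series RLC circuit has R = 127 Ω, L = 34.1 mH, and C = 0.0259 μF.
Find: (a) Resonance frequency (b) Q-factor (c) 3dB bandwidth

Step 1 — Resonance condition Im(Z)=0 gives ω₀ = 1/√(LC).
Step 2 — ω₀ = 1/√(0.0341·2.59e-08) = 3.365e+04 rad/s.
Step 3 — f₀ = ω₀/(2π) = 5355 Hz.
Step 4 — Series Q: Q = ω₀L/R = 3.365e+04·0.0341/127 = 9.035.
Step 5 — 3dB bandwidth: Δω = ω₀/Q = 3724 rad/s; BW = Δω/(2π) = 592.7 Hz.

(a) f₀ = 5355 Hz  (b) Q = 9.035  (c) BW = 592.7 Hz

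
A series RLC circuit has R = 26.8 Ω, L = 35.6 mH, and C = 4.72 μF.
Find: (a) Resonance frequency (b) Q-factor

Step 1 — Resonance condition Im(Z)=0 gives ω₀ = 1/√(LC).
Step 2 — ω₀ = 1/√(0.0356·4.72e-06) = 2440 rad/s.
Step 3 — f₀ = ω₀/(2π) = 388.3 Hz.
Step 4 — Series Q: Q = ω₀L/R = 2440·0.0356/26.8 = 3.241.

(a) f₀ = 388.3 Hz  (b) Q = 3.241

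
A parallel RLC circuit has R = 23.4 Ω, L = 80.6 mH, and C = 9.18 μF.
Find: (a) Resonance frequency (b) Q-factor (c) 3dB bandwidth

Step 1 — Resonance: ω₀ = 1/√(LC) = 1/√(0.0806·9.18e-06) = 1163 rad/s.
Step 2 — f₀ = ω₀/(2π) = 185 Hz.
Step 3 — Parallel Q: Q = R/(ω₀L) = 23.4/(1163·0.0806) = 0.2497.
Step 4 — Bandwidth: Δω = ω₀/Q = 4655 rad/s; BW = Δω/(2π) = 740.9 Hz.

(a) f₀ = 185 Hz  (b) Q = 0.2497  (c) BW = 740.9 Hz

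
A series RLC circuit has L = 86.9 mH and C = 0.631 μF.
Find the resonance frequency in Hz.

Step 1 — Resonance condition Im(Z)=0 gives ω₀ = 1/√(LC).
Step 2 — ω₀ = 1/√(0.0869·6.31e-07) = 4270 rad/s.
Step 3 — f₀ = ω₀/(2π) = 679.7 Hz.

f₀ = 679.7 Hz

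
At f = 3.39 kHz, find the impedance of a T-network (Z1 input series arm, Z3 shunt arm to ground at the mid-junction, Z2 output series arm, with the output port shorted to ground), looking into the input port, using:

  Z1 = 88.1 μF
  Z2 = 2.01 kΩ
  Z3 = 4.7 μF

Step 1 — Angular frequency: ω = 2π·f = 2π·3390 = 2.13e+04 rad/s.
Step 2 — Component impedances:
  Z1: Z = 1/(jωC) = -j/(ω·C) = 0 - j0.5329 Ω
  Z2: Z = R = 2010 Ω
  Z3: Z = 1/(jωC) = -j/(ω·C) = 0 - j9.989 Ω
Step 3 — With the output port shorted to ground, the output series arm Z2 runs from the junction to ground; the shunt arm Z3 also runs from the junction to ground. They appear in parallel: Z3 || Z2 = 0.04964 - j9.989 Ω.
Step 4 — Series with input arm Z1: Z_in = Z1 + (Z3 || Z2) = 0.04964 - j10.52 Ω = 10.52∠-89.7° Ω.

Z = 0.04964 - j10.52 Ω = 10.52∠-89.7° Ω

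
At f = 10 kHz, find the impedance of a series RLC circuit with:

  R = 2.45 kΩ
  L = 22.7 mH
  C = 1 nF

Step 1 — Angular frequency: ω = 2π·f = 2π·1e+04 = 6.283e+04 rad/s.
Step 2 — Component impedances:
  R: Z = R = 2450 Ω
  L: Z = jωL = j·6.283e+04·0.0227 = 0 + j1426 Ω
  C: Z = 1/(jωC) = -j/(ω·C) = 0 - j1.592e+04 Ω
Step 3 — Series combination: Z_total = R + L + C = 2450 - j1.449e+04 Ω = 1.469e+04∠-80.4° Ω.

Z = 2450 - j1.449e+04 Ω = 1.469e+04∠-80.4° Ω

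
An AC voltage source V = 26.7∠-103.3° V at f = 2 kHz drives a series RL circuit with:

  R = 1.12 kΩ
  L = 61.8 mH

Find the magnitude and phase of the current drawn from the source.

Step 1 — Angular frequency: ω = 2π·f = 2π·2000 = 1.257e+04 rad/s.
Step 2 — Component impedances:
  R: Z = R = 1120 Ω
  L: Z = jωL = j·1.257e+04·0.0618 = 0 + j776.6 Ω
Step 3 — Series combination: Z_total = R + L = 1120 + j776.6 Ω = 1363∠34.7° Ω.
Step 4 — Source phasor: V = 26.7∠-103.3° V = -6.142 - j25.98 V.
Step 5 — Ohm's law: I = V / Z_total = (-6.142 - j25.98) / (1120 + j776.6) = -0.01457 - j0.0131 A.
Step 6 — Convert to polar: |I| = 0.01959 A, ∠I = -138.0°.

I = 0.01959∠-138.0° A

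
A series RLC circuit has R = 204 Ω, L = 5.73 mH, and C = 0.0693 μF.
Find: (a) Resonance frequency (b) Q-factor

Step 1 — Resonance condition Im(Z)=0 gives ω₀ = 1/√(LC).
Step 2 — ω₀ = 1/√(0.00573·6.93e-08) = 5.018e+04 rad/s.
Step 3 — f₀ = ω₀/(2π) = 7987 Hz.
Step 4 — Series Q: Q = ω₀L/R = 5.018e+04·0.00573/204 = 1.41.

(a) f₀ = 7987 Hz  (b) Q = 1.41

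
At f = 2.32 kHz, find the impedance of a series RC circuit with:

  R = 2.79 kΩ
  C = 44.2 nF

Step 1 — Angular frequency: ω = 2π·f = 2π·2320 = 1.458e+04 rad/s.
Step 2 — Component impedances:
  R: Z = R = 2790 Ω
  C: Z = 1/(jωC) = -j/(ω·C) = 0 - j1552 Ω
Step 3 — Series combination: Z_total = R + C = 2790 - j1552 Ω = 3193∠-29.1° Ω.

Z = 2790 - j1552 Ω = 3193∠-29.1° Ω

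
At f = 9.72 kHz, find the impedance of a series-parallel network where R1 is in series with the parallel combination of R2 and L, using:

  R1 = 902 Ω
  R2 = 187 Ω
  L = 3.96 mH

Step 1 — Angular frequency: ω = 2π·f = 2π·9720 = 6.107e+04 rad/s.
Step 2 — Component impedances:
  R1: Z = R = 902 Ω
  R2: Z = R = 187 Ω
  L: Z = jωL = j·6.107e+04·0.00396 = 0 + j241.8 Ω
Step 3 — Parallel branch: R2 || L = 1/(1/R2 + 1/L) = 117 + j90.49 Ω.
Step 4 — Series with R1: Z_total = R1 + (R2 || L) = 1019 + j90.49 Ω = 1023∠5.1° Ω.

Z = 1019 + j90.49 Ω = 1023∠5.1° Ω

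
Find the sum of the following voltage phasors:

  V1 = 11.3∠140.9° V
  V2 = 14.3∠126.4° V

Step 1 — Convert each phasor to rectangular form:
  V1 = 11.3·(cos(140.9°) + j·sin(140.9°)) = -8.769 + j7.127 V
  V2 = 14.3·(cos(126.4°) + j·sin(126.4°)) = -8.486 + j11.51 V
Step 2 — Sum components: V_total = -17.26 + j18.64 V.
Step 3 — Convert to polar: |V_total| = 25.4 V, ∠V_total = 132.8°.

V_total = 25.4∠132.8° V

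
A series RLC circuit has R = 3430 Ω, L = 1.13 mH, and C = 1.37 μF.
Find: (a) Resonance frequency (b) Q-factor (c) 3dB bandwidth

Step 1 — Resonance condition Im(Z)=0 gives ω₀ = 1/√(LC).
Step 2 — ω₀ = 1/√(0.00113·1.37e-06) = 2.542e+04 rad/s.
Step 3 — f₀ = ω₀/(2π) = 4045 Hz.
Step 4 — Series Q: Q = ω₀L/R = 2.542e+04·0.00113/3430 = 0.008373.
Step 5 — 3dB bandwidth: Δω = ω₀/Q = 3.035e+06 rad/s; BW = Δω/(2π) = 4.831e+05 Hz.

(a) f₀ = 4045 Hz  (b) Q = 0.008373  (c) BW = 4.831e+05 Hz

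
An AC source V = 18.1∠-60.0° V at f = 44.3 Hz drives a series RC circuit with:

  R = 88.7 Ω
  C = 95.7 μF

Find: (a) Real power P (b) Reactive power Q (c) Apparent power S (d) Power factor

Step 1 — Angular frequency: ω = 2π·f = 2π·44.3 = 278.3 rad/s.
Step 2 — Component impedances:
  R: Z = R = 88.7 Ω
  C: Z = 1/(jωC) = -j/(ω·C) = 0 - j37.54 Ω
Step 3 — Series combination: Z_total = R + C = 88.7 - j37.54 Ω = 96.32∠-22.9° Ω.
Step 4 — Source phasor: V = 18.1∠-60.0° V = 9.05 - j15.68 V.
Step 5 — Current: I = V / Z = 0.15 - j0.1133 A = 0.1879∠-37.1° A.
Step 6 — Complex power: S = V·I* = 3.132 - j1.326 VA.
Step 7 — Real power: P = Re(S) = 3.132 W.
Step 8 — Reactive power: Q = Im(S) = -1.326 VAR.
Step 9 — Apparent power: |S| = 3.401 VA.
Step 10 — Power factor: PF = P/|S| = 0.9209 (leading).

(a) P = 3.132 W  (b) Q = -1.326 VAR  (c) S = 3.401 VA  (d) PF = 0.9209 (leading)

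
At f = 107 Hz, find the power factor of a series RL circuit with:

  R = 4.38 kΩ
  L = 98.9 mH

Step 1 — Angular frequency: ω = 2π·f = 2π·107 = 672.3 rad/s.
Step 2 — Component impedances:
  R: Z = R = 4380 Ω
  L: Z = jωL = j·672.3·0.0989 = 0 + j66.49 Ω
Step 3 — Series combination: Z_total = R + L = 4380 + j66.49 Ω = 4381∠0.9° Ω.
Step 4 — Power factor: PF = cos(φ) = Re(Z)/|Z| = 4380/4380.5 = 0.9999.
Step 5 — Type: Im(Z) = 66.49 ⇒ lagging (phase φ = 0.9°).

PF = 0.9999 (lagging, φ = 0.9°)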